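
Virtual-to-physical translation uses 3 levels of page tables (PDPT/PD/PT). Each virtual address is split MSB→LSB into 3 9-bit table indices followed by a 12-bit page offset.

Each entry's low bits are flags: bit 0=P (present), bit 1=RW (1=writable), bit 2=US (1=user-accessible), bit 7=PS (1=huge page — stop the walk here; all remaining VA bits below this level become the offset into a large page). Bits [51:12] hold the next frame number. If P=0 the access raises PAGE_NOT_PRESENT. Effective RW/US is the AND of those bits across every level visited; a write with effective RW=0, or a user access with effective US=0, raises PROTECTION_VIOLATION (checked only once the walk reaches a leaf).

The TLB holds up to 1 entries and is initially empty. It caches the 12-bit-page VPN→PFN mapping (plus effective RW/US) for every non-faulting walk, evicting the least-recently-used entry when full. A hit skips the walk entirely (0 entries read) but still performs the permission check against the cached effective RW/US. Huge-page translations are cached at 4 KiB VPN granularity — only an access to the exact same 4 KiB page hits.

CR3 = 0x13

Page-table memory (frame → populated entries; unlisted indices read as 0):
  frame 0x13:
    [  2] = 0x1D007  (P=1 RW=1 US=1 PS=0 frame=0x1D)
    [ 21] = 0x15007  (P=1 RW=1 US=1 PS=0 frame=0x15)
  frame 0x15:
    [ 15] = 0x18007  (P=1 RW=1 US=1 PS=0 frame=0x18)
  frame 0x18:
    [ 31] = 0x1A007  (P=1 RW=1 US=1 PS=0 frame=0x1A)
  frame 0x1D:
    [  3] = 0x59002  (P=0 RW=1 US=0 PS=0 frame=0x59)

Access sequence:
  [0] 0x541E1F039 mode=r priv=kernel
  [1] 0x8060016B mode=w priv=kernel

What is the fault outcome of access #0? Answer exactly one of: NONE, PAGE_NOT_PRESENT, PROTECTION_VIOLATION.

Trace:
#0 VA=0x541E1F039 (r,kernel):
  [0] read 0x13 idx=21: raw=0x15007 flags P=1 W=1 U=1 S=0
  [1] read 0x15 idx=15: raw=0x18007 flags P=1 W=1 U=1 S=0
  [2] read 0x18 idx=31: raw=0x1A007 flags P=1 W=1 U=1 S=0
  ⇒ phys 0x1A039  [3 reads]
#1 VA=0x8060016B (w,kernel):
  [0] read 0x13 idx=2: raw=0x1D007 flags P=1 W=1 U=1 S=0
  [1] read 0x1D idx=3: raw=0x59002 flags P=0 W=1 U=0 S=0
  ⇒ fault: PAGE_NOT_PRESENT  — 2 lookups

Access #0 fault: NONE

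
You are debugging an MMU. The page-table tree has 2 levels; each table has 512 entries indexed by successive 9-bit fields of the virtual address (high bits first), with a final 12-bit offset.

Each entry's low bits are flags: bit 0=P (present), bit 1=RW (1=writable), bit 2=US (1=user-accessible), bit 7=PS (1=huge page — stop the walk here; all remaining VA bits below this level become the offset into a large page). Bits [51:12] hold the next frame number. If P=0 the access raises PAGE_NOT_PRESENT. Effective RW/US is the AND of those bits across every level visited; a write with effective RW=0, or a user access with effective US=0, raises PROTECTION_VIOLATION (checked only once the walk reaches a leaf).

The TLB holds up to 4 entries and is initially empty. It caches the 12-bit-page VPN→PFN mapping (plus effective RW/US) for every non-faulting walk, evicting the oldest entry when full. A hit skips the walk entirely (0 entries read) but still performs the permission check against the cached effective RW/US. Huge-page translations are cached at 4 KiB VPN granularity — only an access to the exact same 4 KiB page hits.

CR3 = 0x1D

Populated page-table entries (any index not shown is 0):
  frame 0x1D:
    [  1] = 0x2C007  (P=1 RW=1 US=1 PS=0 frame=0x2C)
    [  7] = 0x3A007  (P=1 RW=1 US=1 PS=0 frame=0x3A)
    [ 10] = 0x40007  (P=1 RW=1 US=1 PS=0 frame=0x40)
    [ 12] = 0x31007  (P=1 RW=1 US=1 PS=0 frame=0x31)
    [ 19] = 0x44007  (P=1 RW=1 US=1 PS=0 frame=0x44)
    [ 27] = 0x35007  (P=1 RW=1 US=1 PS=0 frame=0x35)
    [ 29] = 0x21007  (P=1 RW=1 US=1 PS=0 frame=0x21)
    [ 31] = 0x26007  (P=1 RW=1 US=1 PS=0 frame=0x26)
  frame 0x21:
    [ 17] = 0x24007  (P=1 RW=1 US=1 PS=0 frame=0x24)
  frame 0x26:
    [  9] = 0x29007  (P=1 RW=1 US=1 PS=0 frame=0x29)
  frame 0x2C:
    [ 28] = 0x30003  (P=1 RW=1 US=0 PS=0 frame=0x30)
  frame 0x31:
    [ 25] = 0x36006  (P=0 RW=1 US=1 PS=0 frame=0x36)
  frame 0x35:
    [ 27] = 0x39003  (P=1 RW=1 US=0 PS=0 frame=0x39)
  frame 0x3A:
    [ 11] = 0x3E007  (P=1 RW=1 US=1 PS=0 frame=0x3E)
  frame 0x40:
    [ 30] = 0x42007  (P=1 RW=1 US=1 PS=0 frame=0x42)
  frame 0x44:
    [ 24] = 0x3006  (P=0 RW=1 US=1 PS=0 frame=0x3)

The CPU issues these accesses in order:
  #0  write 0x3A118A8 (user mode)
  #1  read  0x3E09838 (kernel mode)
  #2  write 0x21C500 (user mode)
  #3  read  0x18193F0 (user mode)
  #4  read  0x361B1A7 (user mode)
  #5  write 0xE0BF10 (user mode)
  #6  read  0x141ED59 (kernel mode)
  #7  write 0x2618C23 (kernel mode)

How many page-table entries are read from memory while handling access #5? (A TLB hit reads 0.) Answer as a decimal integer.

Per-access translation:
#0 VA=0x3A118A8 (w,user):
  L0: frame=0x1D idx=29 entry=0x21007 [P=1 RW=1 US=1 PS=0]
  L1: frame=0x21 idx=17 entry=0x24007 [P=1 RW=1 US=1 PS=0]
  ⇒ phys 0x248A8  [2 reads]
#1 VA=0x3E09838 (r,kernel):
  L0: frame=0x1D idx=31 entry=0x26007 [P=1 RW=1 US=1 PS=0]
  L1: frame=0x26 idx=9 entry=0x29007 [P=1 RW=1 US=1 PS=0]
  ⇒ phys 0x29838  [2 reads]
#2 VA=0x21C500 (w,user):
  L0: frame=0x1D idx=1 entry=0x2C007 [P=1 RW=1 US=1 PS=0]
  L1: frame=0x2C idx=28 entry=0x30003 [P=1 RW=1 US=0 PS=0]
  ⇒ fault: PROTECTION_VIOLATION  — 2 lookups
#3 VA=0x18193F0 (r,user):
  L0: frame=0x1D idx=12 entry=0x31007 [P=1 RW=1 US=1 PS=0]
  L1: frame=0x31 idx=25 entry=0x36006 [P=0 RW=1 US=1 PS=0]
  ⇒ fault: PAGE_NOT_PRESENT  — 2 lookups
#4 VA=0x361B1A7 (r,user):
  L0: frame=0x1D idx=27 entry=0x35007 [P=1 RW=1 US=1 PS=0]
  L1: frame=0x35 idx=27 entry=0x39003 [P=1 RW=1 US=0 PS=0]
  ⇒ fault: PROTECTION_VIOLATION  — 2 lookups
#5 VA=0xE0BF10 (w,user):
  L0: frame=0x1D idx=7 entry=0x3A007 [P=1 RW=1 US=1 PS=0]
  L1: frame=0x3A idx=11 entry=0x3E007 [P=1 RW=1 US=1 PS=0]
  ⇒ phys 0x3EF10  [2 reads]
#6 VA=0x141ED59 (r,kernel):
  L0: frame=0x1D idx=10 entry=0x40007 [P=1 RW=1 US=1 PS=0]
  L1: frame=0x40 idx=30 entry=0x42007 [P=1 RW=1 US=1 PS=0]
  ⇒ phys 0x42D59  [2 reads]
#7 VA=0x2618C23 (w,kernel):
  L0: frame=0x1D idx=19 entry=0x44007 [P=1 RW=1 US=1 PS=0]
  L1: frame=0x44 idx=24 entry=0x3006 [P=0 RW=1 US=1 PS=0]
  ⇒ fault: PAGE_NOT_PRESENT  — 2 lookups

Entries read for #5: 2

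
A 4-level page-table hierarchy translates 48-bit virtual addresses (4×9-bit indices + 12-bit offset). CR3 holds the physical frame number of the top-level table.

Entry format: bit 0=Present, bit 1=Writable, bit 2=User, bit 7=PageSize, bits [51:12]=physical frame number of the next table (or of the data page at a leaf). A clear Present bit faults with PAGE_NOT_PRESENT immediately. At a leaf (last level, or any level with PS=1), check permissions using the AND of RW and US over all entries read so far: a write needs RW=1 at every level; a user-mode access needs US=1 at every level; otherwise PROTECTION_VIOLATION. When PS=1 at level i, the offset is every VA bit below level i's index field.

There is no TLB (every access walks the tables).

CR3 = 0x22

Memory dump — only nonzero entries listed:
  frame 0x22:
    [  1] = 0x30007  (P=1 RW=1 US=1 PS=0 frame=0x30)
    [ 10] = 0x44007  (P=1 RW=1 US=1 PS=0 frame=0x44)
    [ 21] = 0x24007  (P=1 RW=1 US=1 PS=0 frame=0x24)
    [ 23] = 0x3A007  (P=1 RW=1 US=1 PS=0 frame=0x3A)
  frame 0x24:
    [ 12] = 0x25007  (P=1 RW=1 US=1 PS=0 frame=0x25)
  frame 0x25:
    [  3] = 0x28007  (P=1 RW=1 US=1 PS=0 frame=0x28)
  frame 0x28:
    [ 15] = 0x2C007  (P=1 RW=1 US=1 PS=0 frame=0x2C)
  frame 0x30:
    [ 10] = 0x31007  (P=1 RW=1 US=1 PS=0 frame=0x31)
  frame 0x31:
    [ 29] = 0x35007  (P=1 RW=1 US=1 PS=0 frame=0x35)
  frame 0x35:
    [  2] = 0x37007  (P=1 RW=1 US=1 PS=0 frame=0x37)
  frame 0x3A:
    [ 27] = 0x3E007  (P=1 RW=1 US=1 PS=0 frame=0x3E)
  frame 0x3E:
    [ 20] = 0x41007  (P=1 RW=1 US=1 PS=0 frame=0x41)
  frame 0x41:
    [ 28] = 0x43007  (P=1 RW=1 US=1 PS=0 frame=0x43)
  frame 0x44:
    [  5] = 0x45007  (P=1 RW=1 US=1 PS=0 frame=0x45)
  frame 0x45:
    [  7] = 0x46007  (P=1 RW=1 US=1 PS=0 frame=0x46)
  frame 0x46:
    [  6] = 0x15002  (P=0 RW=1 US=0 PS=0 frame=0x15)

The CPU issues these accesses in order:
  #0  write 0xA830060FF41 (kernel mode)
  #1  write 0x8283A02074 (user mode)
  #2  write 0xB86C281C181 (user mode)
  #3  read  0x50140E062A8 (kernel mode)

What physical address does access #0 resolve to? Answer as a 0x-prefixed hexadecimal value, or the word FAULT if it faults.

Trace:
#0 VA=0xA830060FF41 (w,kernel):
  [0] read 0x22 idx=21: raw=0x24007 flags P=1 W=1 U=1 S=0
  [1] read 0x24 idx=12: raw=0x25007 flags P=1 W=1 U=1 S=0
  [2] read 0x25 idx=3: raw=0x28007 flags P=1 W=1 U=1 S=0
  [3] read 0x28 idx=15: raw=0x2C007 flags P=1 W=1 U=1 S=0
  ⇒ phys 0x2CF41  [4 reads]
#1 VA=0x8283A02074 (w,user):
  [0] read 0x22 idx=1: raw=0x30007 flags P=1 W=1 U=1 S=0
  [1] read 0x30 idx=10: raw=0x31007 flags P=1 W=1 U=1 S=0
  [2] read 0x31 idx=29: raw=0x35007 flags P=1 W=1 U=1 S=0
  [3] read 0x35 idx=2: raw=0x37007 flags P=1 W=1 U=1 S=0
  ⇒ phys 0x37074  [4 reads]
#2 VA=0xB86C281C181 (w,user):
  [0] read 0x22 idx=23: raw=0x3A007 flags P=1 W=1 U=1 S=0
  [1] read 0x3A idx=27: raw=0x3E007 flags P=1 W=1 U=1 S=0
  [2] read 0x3E idx=20: raw=0x41007 flags P=1 W=1 U=1 S=0
  [3] read 0x41 idx=28: raw=0x43007 flags P=1 W=1 U=1 S=0
  ⇒ phys 0x43181  [4 reads]
#3 VA=0x50140E062A8 (r,kernel):
  [0] read 0x22 idx=10: raw=0x44007 flags P=1 W=1 U=1 S=0
  [1] read 0x44 idx=5: raw=0x45007 flags P=1 W=1 U=1 S=0
  [2] read 0x45 idx=7: raw=0x46007 flags P=1 W=1 U=1 S=0
  [3] read 0x46 idx=6: raw=0x15002 flags P=0 W=1 U=0 S=0
  ✗ PAGE_NOT_PRESENT  [4 reads]

Access #0 PA: 0x2CF41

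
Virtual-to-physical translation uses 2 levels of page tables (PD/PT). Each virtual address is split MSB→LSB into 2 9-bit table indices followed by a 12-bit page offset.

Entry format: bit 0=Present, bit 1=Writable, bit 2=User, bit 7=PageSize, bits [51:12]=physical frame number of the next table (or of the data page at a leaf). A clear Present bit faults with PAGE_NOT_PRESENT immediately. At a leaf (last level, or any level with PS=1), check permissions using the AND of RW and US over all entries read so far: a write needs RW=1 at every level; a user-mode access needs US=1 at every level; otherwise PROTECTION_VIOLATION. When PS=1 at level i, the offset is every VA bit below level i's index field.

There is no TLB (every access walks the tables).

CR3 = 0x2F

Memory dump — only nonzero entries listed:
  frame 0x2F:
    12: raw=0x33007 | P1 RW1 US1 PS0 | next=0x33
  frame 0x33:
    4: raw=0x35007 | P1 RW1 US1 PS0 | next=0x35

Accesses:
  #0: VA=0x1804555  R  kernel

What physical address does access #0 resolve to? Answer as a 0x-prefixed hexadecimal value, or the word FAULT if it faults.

Per-access translation:
#0 VA=0x1804555 (r,kernel):
  [0] read 0x2F idx=12: raw=0x33007 flags P=1 W=1 U=1 S=0
  [1] read 0x33 idx=4: raw=0x35007 flags P=1 W=1 U=1 S=0
  ✓ 0x35555  — 2 lookups

Access #0 PA: 0x35555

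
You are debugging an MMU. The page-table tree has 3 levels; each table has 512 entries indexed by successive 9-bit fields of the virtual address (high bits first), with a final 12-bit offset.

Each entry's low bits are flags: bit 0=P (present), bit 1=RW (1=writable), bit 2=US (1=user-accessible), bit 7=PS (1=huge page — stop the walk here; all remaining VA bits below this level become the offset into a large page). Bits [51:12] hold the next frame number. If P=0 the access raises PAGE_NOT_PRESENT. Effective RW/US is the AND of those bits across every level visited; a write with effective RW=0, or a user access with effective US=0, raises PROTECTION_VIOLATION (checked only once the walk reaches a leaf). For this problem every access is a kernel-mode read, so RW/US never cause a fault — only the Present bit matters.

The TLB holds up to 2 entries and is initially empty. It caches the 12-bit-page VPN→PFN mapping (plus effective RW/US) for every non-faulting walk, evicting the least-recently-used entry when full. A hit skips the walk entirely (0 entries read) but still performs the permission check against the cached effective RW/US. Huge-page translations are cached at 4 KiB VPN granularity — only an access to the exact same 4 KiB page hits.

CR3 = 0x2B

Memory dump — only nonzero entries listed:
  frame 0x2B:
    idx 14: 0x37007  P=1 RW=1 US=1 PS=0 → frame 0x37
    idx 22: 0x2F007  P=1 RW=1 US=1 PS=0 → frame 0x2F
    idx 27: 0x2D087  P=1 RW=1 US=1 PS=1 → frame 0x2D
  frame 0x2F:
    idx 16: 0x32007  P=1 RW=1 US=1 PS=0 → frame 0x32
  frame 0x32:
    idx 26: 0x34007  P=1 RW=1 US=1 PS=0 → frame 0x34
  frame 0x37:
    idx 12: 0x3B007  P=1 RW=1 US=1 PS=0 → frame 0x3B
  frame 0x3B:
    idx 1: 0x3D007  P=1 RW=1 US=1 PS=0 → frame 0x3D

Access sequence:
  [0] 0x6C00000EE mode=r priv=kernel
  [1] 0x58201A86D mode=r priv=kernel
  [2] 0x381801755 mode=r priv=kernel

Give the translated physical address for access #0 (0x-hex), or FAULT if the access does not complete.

Per-access translation:
#0 VA=0x6C00000EE (r,kernel):
  L0: frame=0x2B idx=27 entry=0x2D087 [P=1 RW=1 US=1 PS=1]
  ✓ 0x2D0EE (huge @L0)  — 1 lookups
#1 VA=0x58201A86D (r,kernel):
  L0: frame=0x2B idx=22 entry=0x2F007 [P=1 RW=1 US=1 PS=0]
  L1: frame=0x2F idx=16 entry=0x32007 [P=1 RW=1 US=1 PS=0]
  L2: frame=0x32 idx=26 entry=0x34007 [P=1 RW=1 US=1 PS=0]
  ✓ 0x3486D  — 3 lookups
#2 VA=0x381801755 (r,kernel):
  L0: frame=0x2B idx=14 entry=0x37007 [P=1 RW=1 US=1 PS=0]
  L1: frame=0x37 idx=12 entry=0x3B007 [P=1 RW=1 US=1 PS=0]
  L2: frame=0x3B idx=1 entry=0x3D007 [P=1 RW=1 US=1 PS=0]
  ✓ 0x3D755  — 3 lookups

Access #0 PA: 0x2D0EE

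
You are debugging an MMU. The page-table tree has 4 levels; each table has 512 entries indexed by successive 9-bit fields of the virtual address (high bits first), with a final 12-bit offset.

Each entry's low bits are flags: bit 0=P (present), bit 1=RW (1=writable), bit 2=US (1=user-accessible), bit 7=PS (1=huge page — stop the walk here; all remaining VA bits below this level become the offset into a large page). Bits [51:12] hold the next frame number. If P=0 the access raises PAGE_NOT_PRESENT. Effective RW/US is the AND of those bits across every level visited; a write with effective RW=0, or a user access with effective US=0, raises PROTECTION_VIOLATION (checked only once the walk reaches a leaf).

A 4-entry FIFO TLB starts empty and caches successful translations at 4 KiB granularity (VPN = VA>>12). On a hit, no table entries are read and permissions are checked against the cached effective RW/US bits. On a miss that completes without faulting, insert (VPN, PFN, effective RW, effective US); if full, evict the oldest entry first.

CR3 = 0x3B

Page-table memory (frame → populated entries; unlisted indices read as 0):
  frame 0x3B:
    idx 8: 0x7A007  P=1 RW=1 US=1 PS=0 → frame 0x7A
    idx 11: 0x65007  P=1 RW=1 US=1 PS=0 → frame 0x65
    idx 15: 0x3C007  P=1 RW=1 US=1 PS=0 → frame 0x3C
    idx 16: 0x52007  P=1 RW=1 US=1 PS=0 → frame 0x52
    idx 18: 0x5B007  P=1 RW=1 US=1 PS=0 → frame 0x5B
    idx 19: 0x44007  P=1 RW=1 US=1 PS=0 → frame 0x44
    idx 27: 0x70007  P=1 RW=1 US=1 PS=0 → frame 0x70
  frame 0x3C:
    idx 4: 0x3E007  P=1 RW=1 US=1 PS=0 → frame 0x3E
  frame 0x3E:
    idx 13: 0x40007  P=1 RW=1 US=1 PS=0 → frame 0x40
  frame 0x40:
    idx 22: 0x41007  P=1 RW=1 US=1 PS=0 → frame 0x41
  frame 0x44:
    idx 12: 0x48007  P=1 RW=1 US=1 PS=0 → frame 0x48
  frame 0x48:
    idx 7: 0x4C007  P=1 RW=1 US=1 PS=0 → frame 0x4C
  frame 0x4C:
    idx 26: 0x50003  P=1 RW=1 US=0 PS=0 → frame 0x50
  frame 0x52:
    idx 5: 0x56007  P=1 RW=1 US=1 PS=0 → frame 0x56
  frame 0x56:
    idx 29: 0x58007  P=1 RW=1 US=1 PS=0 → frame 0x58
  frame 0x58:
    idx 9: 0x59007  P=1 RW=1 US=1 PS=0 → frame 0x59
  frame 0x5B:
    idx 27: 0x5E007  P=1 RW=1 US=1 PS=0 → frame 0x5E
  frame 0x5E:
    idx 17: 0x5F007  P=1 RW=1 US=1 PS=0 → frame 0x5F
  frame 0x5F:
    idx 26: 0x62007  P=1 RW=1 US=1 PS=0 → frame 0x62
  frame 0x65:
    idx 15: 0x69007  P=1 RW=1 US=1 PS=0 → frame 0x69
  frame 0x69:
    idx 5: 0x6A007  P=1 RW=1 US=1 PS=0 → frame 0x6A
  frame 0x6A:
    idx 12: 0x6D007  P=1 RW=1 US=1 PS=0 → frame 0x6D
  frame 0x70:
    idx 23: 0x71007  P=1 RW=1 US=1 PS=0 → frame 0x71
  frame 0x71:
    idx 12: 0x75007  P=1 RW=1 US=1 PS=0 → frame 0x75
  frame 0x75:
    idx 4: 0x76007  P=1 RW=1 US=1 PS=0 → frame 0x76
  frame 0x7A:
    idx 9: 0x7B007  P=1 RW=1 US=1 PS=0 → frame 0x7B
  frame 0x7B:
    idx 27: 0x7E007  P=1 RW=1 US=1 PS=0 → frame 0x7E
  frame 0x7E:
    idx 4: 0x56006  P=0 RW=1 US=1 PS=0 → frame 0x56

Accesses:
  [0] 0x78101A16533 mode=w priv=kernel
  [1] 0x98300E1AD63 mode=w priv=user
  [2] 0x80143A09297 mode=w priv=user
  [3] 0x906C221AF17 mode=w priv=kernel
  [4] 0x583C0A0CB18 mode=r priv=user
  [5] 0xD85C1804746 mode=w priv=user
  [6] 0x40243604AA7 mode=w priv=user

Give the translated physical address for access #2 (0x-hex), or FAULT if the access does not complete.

Walk each access:
#0 VA=0x78101A16533 (w,kernel):
  lvl0: tbl 0x3B, slot 15 ⇒ 0x3C007 (P1/RW1/US1/PS0)
  lvl1: tbl 0x3C, slot 4 ⇒ 0x3E007 (P1/RW1/US1/PS0)
  lvl2: tbl 0x3E, slot 13 ⇒ 0x40007 (P1/RW1/US1/PS0)
  lvl3: tbl 0x40, slot 22 ⇒ 0x41007 (P1/RW1/US1/PS0)
  ✓ 0x41533  — 4 lookups
#1 VA=0x98300E1AD63 (w,user):
  lvl0: tbl 0x3B, slot 19 ⇒ 0x44007 (P1/RW1/US1/PS0)
  lvl1: tbl 0x44, slot 12 ⇒ 0x48007 (P1/RW1/US1/PS0)
  lvl2: tbl 0x48, slot 7 ⇒ 0x4C007 (P1/RW1/US1/PS0)
  lvl3: tbl 0x4C, slot 26 ⇒ 0x50003 (P1/RW1/US0/PS0)
  → PROTECTION_VIOLATION  (4 entries read)
#2 VA=0x80143A09297 (w,user):
  lvl0: tbl 0x3B, slot 16 ⇒ 0x52007 (P1/RW1/US1/PS0)
  lvl1: tbl 0x52, slot 5 ⇒ 0x56007 (P1/RW1/US1/PS0)
  lvl2: tbl 0x56, slot 29 ⇒ 0x58007 (P1/RW1/US1/PS0)
  lvl3: tbl 0x58, slot 9 ⇒ 0x59007 (P1/RW1/US1/PS0)
  ✓ 0x59297  — 4 lookups
#3 VA=0x906C221AF17 (w,kernel):
  lvl0: tbl 0x3B, slot 18 ⇒ 0x5B007 (P1/RW1/US1/PS0)
  lvl1: tbl 0x5B, slot 27 ⇒ 0x5E007 (P1/RW1/US1/PS0)
  lvl2: tbl 0x5E, slot 17 ⇒ 0x5F007 (P1/RW1/US1/PS0)
  lvl3: tbl 0x5F, slot 26 ⇒ 0x62007 (P1/RW1/US1/PS0)
  ✓ 0x62F17  — 4 lookups
#4 VA=0x583C0A0CB18 (r,user):
  lvl0: tbl 0x3B, slot 11 ⇒ 0x65007 (P1/RW1/US1/PS0)
  lvl1: tbl 0x65, slot 15 ⇒ 0x69007 (P1/RW1/US1/PS0)
  lvl2: tbl 0x69, slot 5 ⇒ 0x6A007 (P1/RW1/US1/PS0)
  lvl3: tbl 0x6A, slot 12 ⇒ 0x6D007 (P1/RW1/US1/PS0)
  ✓ 0x6DB18  — 4 lookups
#5 VA=0xD85C1804746 (w,user):
  lvl0: tbl 0x3B, slot 27 ⇒ 0x70007 (P1/RW1/US1/PS0)
  lvl1: tbl 0x70, slot 23 ⇒ 0x71007 (P1/RW1/US1/PS0)
  lvl2: tbl 0x71, slot 12 ⇒ 0x75007 (P1/RW1/US1/PS0)
  lvl3: tbl 0x75, slot 4 ⇒ 0x76007 (P1/RW1/US1/PS0)
  ✓ 0x76746  — 4 lookups
#6 VA=0x40243604AA7 (w,user):
  lvl0: tbl 0x3B, slot 8 ⇒ 0x7A007 (P1/RW1/US1/PS0)
  lvl1: tbl 0x7A, slot 9 ⇒ 0x7B007 (P1/RW1/US1/PS0)
  lvl2: tbl 0x7B, slot 27 ⇒ 0x7E007 (P1/RW1/US1/PS0)
  lvl3: tbl 0x7E, slot 4 ⇒ 0x56006 (P0/RW1/US1/PS0)
  → PAGE_NOT_PRESENT  (4 entries read)

Access #2 PA: 0x59297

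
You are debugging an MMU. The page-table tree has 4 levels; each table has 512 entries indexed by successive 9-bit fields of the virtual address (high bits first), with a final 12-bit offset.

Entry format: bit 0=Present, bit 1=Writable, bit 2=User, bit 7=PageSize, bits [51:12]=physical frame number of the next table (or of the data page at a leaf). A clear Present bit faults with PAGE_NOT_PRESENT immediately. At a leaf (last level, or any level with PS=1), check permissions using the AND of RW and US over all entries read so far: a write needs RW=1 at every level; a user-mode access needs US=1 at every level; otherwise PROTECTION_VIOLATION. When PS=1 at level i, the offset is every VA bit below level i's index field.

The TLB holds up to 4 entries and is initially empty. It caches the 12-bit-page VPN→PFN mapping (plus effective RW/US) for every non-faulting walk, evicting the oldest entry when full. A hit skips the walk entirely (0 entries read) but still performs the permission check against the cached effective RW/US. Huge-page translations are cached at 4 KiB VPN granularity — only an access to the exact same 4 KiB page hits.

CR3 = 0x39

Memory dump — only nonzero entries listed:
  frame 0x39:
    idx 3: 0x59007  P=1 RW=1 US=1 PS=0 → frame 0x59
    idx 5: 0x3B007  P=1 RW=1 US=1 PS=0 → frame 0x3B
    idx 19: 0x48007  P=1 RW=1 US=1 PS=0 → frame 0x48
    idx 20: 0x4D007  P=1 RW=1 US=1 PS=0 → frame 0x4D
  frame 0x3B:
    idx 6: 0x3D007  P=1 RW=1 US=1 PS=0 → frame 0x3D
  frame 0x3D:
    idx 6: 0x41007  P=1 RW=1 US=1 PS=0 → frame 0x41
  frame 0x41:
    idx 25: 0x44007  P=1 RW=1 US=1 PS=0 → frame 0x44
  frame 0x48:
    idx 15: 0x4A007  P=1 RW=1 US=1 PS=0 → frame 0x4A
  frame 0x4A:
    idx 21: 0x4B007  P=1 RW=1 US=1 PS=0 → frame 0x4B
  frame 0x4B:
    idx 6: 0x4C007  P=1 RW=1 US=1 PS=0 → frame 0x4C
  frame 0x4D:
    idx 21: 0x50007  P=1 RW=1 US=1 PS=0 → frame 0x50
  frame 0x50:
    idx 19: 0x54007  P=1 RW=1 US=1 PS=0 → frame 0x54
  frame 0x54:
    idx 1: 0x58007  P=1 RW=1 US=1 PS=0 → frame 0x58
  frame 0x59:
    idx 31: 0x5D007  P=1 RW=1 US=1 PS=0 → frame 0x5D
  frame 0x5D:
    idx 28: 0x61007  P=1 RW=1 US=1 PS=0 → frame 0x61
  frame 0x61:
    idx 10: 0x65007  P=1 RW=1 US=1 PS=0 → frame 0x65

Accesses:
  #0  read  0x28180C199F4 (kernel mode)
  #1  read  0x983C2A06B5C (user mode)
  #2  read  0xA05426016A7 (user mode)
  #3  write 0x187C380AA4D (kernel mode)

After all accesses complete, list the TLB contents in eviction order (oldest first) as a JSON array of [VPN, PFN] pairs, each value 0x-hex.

Walk each access:
#0 VA=0x28180C199F4 (r,kernel):
  lvl0: tbl 0x39, slot 5 ⇒ 0x3B007 (P1/RW1/US1/PS0)
  lvl1: tbl 0x3B, slot 6 ⇒ 0x3D007 (P1/RW1/US1/PS0)
  lvl2: tbl 0x3D, slot 6 ⇒ 0x41007 (P1/RW1/US1/PS0)
  lvl3: tbl 0x41, slot 25 ⇒ 0x44007 (P1/RW1/US1/PS0)
  ✓ 0x449F4  — 4 lookups
#1 VA=0x983C2A06B5C (r,user):
  lvl0: tbl 0x39, slot 19 ⇒ 0x48007 (P1/RW1/US1/PS0)
  lvl1: tbl 0x48, slot 15 ⇒ 0x4A007 (P1/RW1/US1/PS0)
  lvl2: tbl 0x4A, slot 21 ⇒ 0x4B007 (P1/RW1/US1/PS0)
  lvl3: tbl 0x4B, slot 6 ⇒ 0x4C007 (P1/RW1/US1/PS0)
  ✓ 0x4CB5C  — 4 lookups
#2 VA=0xA05426016A7 (r,user):
  lvl0: tbl 0x39, slot 20 ⇒ 0x4D007 (P1/RW1/US1/PS0)
  lvl1: tbl 0x4D, slot 21 ⇒ 0x50007 (P1/RW1/US1/PS0)
  lvl2: tbl 0x50, slot 19 ⇒ 0x54007 (P1/RW1/US1/PS0)
  lvl3: tbl 0x54, slot 1 ⇒ 0x58007 (P1/RW1/US1/PS0)
  ✓ 0x586A7  — 4 lookups
#3 VA=0x187C380AA4D (w,kernel):
  lvl0: tbl 0x39, slot 3 ⇒ 0x59007 (P1/RW1/US1/PS0)
  lvl1: tbl 0x59, slot 31 ⇒ 0x5D007 (P1/RW1/US1/PS0)
  lvl2: tbl 0x5D, slot 28 ⇒ 0x61007 (P1/RW1/US1/PS0)
  lvl3: tbl 0x61, slot 10 ⇒ 0x65007 (P1/RW1/US1/PS0)
  ✓ 0x65A4D  — 4 lookups

TLB: [["0x28180C19", "0x44"], ["0x983C2A06", "0x4C"], ["0xA0542601", "0x58"], ["0x187C380A", "0x65"]]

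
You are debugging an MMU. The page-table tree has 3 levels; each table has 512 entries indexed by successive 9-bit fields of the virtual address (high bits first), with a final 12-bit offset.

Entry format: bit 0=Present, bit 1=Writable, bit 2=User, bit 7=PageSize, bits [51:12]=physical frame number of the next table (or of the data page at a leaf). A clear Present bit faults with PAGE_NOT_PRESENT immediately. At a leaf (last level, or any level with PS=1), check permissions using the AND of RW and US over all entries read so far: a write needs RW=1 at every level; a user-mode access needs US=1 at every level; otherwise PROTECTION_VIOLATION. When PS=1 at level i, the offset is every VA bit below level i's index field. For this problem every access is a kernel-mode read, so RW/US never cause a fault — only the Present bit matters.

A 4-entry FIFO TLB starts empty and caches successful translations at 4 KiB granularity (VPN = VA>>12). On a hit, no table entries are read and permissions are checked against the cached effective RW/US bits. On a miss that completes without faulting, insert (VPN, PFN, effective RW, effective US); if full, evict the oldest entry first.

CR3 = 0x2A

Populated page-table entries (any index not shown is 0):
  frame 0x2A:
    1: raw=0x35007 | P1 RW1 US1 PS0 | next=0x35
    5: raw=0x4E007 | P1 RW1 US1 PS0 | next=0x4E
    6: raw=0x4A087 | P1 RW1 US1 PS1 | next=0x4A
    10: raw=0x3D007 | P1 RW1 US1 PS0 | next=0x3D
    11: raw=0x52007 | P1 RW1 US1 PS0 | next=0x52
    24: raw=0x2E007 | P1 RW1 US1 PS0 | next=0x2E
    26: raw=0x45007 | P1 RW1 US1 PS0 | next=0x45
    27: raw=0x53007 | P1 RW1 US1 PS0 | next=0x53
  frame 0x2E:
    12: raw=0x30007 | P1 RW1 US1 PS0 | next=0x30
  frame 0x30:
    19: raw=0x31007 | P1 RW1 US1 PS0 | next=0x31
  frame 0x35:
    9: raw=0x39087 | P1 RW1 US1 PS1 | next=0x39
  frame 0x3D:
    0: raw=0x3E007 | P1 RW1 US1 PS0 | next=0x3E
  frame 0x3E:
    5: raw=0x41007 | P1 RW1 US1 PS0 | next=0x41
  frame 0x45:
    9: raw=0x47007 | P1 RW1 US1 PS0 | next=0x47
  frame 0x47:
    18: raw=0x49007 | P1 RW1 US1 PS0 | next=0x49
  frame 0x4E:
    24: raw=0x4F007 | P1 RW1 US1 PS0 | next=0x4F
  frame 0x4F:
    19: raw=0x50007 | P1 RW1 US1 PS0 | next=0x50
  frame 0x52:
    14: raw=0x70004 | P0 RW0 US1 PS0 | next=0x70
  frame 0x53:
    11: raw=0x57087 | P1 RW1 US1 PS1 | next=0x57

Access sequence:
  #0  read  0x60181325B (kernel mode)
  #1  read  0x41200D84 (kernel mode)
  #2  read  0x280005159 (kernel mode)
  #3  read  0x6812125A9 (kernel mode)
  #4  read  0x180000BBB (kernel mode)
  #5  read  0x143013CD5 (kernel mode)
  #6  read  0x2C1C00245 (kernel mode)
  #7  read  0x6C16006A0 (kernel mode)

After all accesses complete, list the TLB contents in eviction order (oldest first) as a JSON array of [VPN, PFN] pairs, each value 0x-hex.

Trace:
#0 VA=0x60181325B (r,kernel):
  L0 @0x2A[24] → 0x2E007  P=1,RW=1,US=1,PS=0
  L1 @0x2E[12] → 0x30007  P=1,RW=1,US=1,PS=0
  L2 @0x30[19] → 0x31007  P=1,RW=1,US=1,PS=0
  ✓ 0x3125B  — 3 lookups
#1 VA=0x41200D84 (r,kernel):
  L0 @0x2A[1] → 0x35007  P=1,RW=1,US=1,PS=0
  L1 @0x35[9] → 0x39087  P=1,RW=1,US=1,PS=1
  ✓ 0x39D84 (huge @L1)  — 2 lookups
#2 VA=0x280005159 (r,kernel):
  L0 @0x2A[10] → 0x3D007  P=1,RW=1,US=1,PS=0
  L1 @0x3D[0] → 0x3E007  P=1,RW=1,US=1,PS=0
  L2 @0x3E[5] → 0x41007  P=1,RW=1,US=1,PS=0
  ✓ 0x41159  — 3 lookups
#3 VA=0x6812125A9 (r,kernel):
  L0 @0x2A[26] → 0x45007  P=1,RW=1,US=1,PS=0
  L1 @0x45[9] → 0x47007  P=1,RW=1,US=1,PS=0
  L2 @0x47[18] → 0x49007  P=1,RW=1,US=1,PS=0
  ✓ 0x495A9  — 3 lookups
#4 VA=0x180000BBB (r,kernel):
  L0 @0x2A[6] → 0x4A087  P=1,RW=1,US=1,PS=1
  ✓ 0x4ABBB (huge @L0)  — 1 lookups
#5 VA=0x143013CD5 (r,kernel):
  L0 @0x2A[5] → 0x4E007  P=1,RW=1,US=1,PS=0
  L1 @0x4E[24] → 0x4F007  P=1,RW=1,US=1,PS=0
  L2 @0x4F[19] → 0x50007  P=1,RW=1,US=1,PS=0
  ✓ 0x50CD5  — 3 lookups
#6 VA=0x2C1C00245 (r,kernel):
  L0 @0x2A[11] → 0x52007  P=1,RW=1,US=1,PS=0
  L1 @0x52[14] → 0x70004  P=0,RW=0,US=1,PS=0
  → PAGE_NOT_PRESENT  (2 entries read)
#7 VA=0x6C16006A0 (r,kernel):
  L0 @0x2A[27] → 0x53007  P=1,RW=1,US=1,PS=0
  L1 @0x53[11] → 0x57087  P=1,RW=1,US=1,PS=1
  ✓ 0x576A0 (huge @L1)  — 2 lookups

TLB: [["0x681212", "0x49"], ["0x180000", "0x4A"], ["0x143013", "0x50"], ["0x6C1600", "0x57"]]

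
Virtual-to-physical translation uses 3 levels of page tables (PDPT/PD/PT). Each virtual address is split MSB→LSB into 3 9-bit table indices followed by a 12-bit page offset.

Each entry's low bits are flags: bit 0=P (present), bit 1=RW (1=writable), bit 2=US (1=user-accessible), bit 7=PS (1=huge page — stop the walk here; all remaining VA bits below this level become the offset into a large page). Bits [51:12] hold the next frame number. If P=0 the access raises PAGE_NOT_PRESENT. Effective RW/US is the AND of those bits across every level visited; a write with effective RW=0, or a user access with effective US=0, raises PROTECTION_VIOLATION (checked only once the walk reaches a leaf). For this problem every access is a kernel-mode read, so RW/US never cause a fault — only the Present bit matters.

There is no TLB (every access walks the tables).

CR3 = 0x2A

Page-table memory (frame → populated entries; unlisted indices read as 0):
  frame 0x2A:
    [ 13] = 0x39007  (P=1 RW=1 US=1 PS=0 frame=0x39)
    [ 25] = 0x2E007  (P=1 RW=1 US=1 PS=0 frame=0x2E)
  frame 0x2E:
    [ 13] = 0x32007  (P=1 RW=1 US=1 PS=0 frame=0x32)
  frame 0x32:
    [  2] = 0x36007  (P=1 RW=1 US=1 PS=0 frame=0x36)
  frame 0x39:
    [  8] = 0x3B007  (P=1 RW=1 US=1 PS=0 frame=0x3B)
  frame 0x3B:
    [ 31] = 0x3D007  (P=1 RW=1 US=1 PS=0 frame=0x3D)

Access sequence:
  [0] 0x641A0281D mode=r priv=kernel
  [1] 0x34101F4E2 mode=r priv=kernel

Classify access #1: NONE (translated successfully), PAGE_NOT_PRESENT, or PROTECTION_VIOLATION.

Per-access translation:
#0 VA=0x641A0281D (r,kernel):
  lvl0: tbl 0x2A, slot 25 ⇒ 0x2E007 (P1/RW1/US1/PS0)
  lvl1: tbl 0x2E, slot 13 ⇒ 0x32007 (P1/RW1/US1/PS0)
  lvl2: tbl 0x32, slot 2 ⇒ 0x36007 (P1/RW1/US1/PS0)
  ✓ 0x3681D  — 3 lookups
#1 VA=0x34101F4E2 (r,kernel):
  lvl0: tbl 0x2A, slot 13 ⇒ 0x39007 (P1/RW1/US1/PS0)
  lvl1: tbl 0x39, slot 8 ⇒ 0x3B007 (P1/RW1/US1/PS0)
  lvl2: tbl 0x3B, slot 31 ⇒ 0x3D007 (P1/RW1/US1/PS0)
  ✓ 0x3D4E2  — 3 lookups

Access #1 fault: NONE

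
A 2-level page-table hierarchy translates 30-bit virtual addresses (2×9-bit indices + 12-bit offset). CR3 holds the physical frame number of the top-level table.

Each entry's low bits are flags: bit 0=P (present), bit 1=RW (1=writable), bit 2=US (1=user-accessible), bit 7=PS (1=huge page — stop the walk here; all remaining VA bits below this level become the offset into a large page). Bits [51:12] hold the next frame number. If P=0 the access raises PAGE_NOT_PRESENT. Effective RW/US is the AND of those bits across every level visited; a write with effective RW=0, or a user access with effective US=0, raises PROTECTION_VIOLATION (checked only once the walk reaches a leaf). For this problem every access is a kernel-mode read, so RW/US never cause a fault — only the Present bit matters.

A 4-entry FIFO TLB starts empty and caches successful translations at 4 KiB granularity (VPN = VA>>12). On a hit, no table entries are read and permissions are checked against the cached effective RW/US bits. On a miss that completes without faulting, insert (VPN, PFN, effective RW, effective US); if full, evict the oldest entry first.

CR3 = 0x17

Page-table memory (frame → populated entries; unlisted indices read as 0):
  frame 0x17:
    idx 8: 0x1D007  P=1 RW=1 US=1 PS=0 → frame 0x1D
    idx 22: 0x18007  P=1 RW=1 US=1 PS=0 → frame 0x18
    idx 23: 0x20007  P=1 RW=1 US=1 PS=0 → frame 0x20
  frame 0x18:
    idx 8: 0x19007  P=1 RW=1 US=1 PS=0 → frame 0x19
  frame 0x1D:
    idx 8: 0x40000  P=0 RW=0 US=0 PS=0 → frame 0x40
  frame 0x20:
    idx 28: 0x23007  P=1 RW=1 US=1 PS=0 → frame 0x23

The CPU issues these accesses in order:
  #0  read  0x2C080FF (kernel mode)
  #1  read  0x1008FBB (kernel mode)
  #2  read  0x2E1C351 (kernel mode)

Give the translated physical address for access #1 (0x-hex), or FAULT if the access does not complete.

Trace:
#0 VA=0x2C080FF (r,kernel):
  L0 @0x17[22] → 0x18007  P=1,RW=1,US=1,PS=0
  L1 @0x18[8] → 0x19007  P=1,RW=1,US=1,PS=0
  → PA=0x190FF  (2 entries read)
#1 VA=0x1008FBB (r,kernel):
  L0 @0x17[8] → 0x1D007  P=1,RW=1,US=1,PS=0
  L1 @0x1D[8] → 0x40000  P=0,RW=0,US=0,PS=0
  → PAGE_NOT_PRESENT  (2 entries read)
#2 VA=0x2E1C351 (r,kernel):
  L0 @0x17[23] → 0x20007  P=1,RW=1,US=1,PS=0
  L1 @0x20[28] → 0x23007  P=1,RW=1,US=1,PS=0
  → PA=0x23351  (2 entries read)

Access #1 PA: FAULT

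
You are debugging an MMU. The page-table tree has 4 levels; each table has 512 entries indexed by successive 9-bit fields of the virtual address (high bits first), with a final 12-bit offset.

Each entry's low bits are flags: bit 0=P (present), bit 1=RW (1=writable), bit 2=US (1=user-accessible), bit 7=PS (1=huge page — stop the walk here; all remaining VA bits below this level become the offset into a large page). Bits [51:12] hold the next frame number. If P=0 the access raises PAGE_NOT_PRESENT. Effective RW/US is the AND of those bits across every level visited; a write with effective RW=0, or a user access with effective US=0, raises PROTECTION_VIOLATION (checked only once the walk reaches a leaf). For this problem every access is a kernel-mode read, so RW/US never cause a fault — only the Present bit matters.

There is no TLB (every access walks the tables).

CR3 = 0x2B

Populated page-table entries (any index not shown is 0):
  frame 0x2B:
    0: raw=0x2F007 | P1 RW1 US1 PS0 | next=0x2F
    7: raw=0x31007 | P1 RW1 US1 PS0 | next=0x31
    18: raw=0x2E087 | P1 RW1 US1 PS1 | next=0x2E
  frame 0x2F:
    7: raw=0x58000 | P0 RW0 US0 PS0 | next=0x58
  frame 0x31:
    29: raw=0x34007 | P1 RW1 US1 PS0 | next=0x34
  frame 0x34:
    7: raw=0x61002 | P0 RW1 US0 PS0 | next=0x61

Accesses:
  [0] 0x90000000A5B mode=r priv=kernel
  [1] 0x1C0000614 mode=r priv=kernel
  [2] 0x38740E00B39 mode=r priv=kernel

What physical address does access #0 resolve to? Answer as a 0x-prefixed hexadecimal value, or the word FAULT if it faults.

Per-access translation:
#0 VA=0x90000000A5B (r,kernel):
  L0 @0x2B[18] → 0x2E087  P=1,RW=1,US=1,PS=1
  → PA=0x2EA5B (huge @L0)  (1 entries read)
#1 VA=0x1C0000614 (r,kernel):
  L0 @0x2B[0] → 0x2F007  P=1,RW=1,US=1,PS=0
  L1 @0x2F[7] → 0x58000  P=0,RW=0,US=0,PS=0
  ⇒ fault: PAGE_NOT_PRESENT  — 2 lookups
#2 VA=0x38740E00B39 (r,kernel):
  L0 @0x2B[7] → 0x31007  P=1,RW=1,US=1,PS=0
  L1 @0x31[29] → 0x34007  P=1,RW=1,US=1,PS=0
  L2 @0x34[7] → 0x61002  P=0,RW=1,US=0,PS=0
  ⇒ fault: PAGE_NOT_PRESENT  — 3 lookups

Access #0 PA: 0x2EA5B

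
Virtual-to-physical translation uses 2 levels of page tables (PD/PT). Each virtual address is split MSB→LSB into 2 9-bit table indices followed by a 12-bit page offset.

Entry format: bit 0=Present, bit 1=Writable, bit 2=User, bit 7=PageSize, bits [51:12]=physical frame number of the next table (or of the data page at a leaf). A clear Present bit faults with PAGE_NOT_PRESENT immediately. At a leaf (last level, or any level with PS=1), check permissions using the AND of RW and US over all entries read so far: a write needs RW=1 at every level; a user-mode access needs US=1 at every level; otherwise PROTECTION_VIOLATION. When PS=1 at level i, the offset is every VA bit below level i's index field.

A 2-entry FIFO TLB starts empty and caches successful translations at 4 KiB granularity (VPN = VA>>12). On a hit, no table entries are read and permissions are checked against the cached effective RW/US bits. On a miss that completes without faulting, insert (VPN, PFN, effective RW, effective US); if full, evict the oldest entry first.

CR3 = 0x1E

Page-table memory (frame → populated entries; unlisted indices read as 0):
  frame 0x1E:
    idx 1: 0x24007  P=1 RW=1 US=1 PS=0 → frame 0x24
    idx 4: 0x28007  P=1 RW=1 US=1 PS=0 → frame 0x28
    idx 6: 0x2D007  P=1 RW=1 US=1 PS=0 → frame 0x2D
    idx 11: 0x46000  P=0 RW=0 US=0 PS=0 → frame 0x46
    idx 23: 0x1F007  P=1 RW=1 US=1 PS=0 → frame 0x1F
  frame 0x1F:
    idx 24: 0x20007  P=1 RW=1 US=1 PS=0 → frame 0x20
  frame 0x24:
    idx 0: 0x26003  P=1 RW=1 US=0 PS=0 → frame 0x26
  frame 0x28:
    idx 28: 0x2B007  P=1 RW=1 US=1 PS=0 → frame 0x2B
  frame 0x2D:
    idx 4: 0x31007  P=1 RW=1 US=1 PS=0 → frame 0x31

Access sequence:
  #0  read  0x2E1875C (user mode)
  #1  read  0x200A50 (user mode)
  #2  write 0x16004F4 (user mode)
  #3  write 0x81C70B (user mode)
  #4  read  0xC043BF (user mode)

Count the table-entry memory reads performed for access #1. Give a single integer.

Walk each access:
#0 VA=0x2E1875C (r,user):
  L0: frame=0x1E idx=23 entry=0x1F007 [P=1 RW=1 US=1 PS=0]
  L1: frame=0x1F idx=24 entry=0x20007 [P=1 RW=1 US=1 PS=0]
  ⇒ phys 0x2075C  [2 reads]
#1 VA=0x200A50 (r,user):
  L0: frame=0x1E idx=1 entry=0x24007 [P=1 RW=1 US=1 PS=0]
  L1: frame=0x24 idx=0 entry=0x26003 [P=1 RW=1 US=0 PS=0]
  ✗ PROTECTION_VIOLATION  [2 reads]
#2 VA=0x16004F4 (w,user):
  L0: frame=0x1E idx=11 entry=0x46000 [P=0 RW=0 US=0 PS=0]
  ✗ PAGE_NOT_PRESENT  [1 reads]
#3 VA=0x81C70B (w,user):
  L0: frame=0x1E idx=4 entry=0x28007 [P=1 RW=1 US=1 PS=0]
  L1: frame=0x28 idx=28 entry=0x2B007 [P=1 RW=1 US=1 PS=0]
  ⇒ phys 0x2B70B  [2 reads]
#4 VA=0xC043BF (r,user):
  L0: frame=0x1E idx=6 entry=0x2D007 [P=1 RW=1 US=1 PS=0]
  L1: frame=0x2D idx=4 entry=0x31007 [P=1 RW=1 US=1 PS=0]
  ⇒ phys 0x313BF  [2 reads]

Entries read for #1: 2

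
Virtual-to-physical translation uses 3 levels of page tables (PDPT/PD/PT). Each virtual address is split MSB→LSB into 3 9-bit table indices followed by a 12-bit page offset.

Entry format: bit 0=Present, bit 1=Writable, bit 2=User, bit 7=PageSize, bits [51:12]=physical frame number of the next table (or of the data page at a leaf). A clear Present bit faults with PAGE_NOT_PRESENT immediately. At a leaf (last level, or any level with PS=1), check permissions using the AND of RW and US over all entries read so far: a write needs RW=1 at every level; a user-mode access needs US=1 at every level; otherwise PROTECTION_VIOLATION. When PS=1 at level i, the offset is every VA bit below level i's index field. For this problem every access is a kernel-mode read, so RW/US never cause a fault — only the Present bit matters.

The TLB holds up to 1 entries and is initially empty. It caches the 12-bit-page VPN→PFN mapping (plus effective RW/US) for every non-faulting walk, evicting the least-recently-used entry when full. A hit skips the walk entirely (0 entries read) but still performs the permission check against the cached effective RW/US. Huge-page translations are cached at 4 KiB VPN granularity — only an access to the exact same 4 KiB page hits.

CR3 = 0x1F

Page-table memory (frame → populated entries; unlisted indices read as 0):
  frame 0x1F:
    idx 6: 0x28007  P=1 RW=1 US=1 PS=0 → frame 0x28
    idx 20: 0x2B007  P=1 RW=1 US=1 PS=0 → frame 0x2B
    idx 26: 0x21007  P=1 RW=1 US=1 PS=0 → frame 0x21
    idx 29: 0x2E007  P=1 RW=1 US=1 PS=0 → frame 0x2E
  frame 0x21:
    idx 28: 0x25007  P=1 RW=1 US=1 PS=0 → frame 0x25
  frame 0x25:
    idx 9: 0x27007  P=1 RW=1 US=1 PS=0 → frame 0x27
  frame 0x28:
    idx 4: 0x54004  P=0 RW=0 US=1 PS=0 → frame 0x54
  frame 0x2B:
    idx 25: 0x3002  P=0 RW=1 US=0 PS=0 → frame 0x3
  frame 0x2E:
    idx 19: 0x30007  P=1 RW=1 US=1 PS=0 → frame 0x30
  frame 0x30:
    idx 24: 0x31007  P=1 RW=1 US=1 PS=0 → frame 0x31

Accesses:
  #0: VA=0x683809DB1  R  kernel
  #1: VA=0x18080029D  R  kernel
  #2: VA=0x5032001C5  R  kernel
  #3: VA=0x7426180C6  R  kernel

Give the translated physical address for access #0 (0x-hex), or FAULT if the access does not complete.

Walk each access:
#0 VA=0x683809DB1 (r,kernel):
  L0: frame=0x1F idx=26 entry=0x21007 [P=1 RW=1 US=1 PS=0]
  L1: frame=0x21 idx=28 entry=0x25007 [P=1 RW=1 US=1 PS=0]
  L2: frame=0x25 idx=9 entry=0x27007 [P=1 RW=1 US=1 PS=0]
  ✓ 0x27DB1  — 3 lookups
#1 VA=0x18080029D (r,kernel):
  L0: frame=0x1F idx=6 entry=0x28007 [P=1 RW=1 US=1 PS=0]
  L1: frame=0x28 idx=4 entry=0x54004 [P=0 RW=0 US=1 PS=0]
  ⇒ fault: PAGE_NOT_PRESENT  — 2 lookups
#2 VA=0x5032001C5 (r,kernel):
  L0: frame=0x1F idx=20 entry=0x2B007 [P=1 RW=1 US=1 PS=0]
  L1: frame=0x2B idx=25 entry=0x3002 [P=0 RW=1 US=0 PS=0]
  ⇒ fault: PAGE_NOT_PRESENT  — 2 lookups
#3 VA=0x7426180C6 (r,kernel):
  L0: frame=0x1F idx=29 entry=0x2E007 [P=1 RW=1 US=1 PS=0]
  L1: frame=0x2E idx=19 entry=0x30007 [P=1 RW=1 US=1 PS=0]
  L2: frame=0x30 idx=24 entry=0x31007 [P=1 RW=1 US=1 PS=0]
  ✓ 0x310C6  — 3 lookups

Access #0 PA: 0x27DB1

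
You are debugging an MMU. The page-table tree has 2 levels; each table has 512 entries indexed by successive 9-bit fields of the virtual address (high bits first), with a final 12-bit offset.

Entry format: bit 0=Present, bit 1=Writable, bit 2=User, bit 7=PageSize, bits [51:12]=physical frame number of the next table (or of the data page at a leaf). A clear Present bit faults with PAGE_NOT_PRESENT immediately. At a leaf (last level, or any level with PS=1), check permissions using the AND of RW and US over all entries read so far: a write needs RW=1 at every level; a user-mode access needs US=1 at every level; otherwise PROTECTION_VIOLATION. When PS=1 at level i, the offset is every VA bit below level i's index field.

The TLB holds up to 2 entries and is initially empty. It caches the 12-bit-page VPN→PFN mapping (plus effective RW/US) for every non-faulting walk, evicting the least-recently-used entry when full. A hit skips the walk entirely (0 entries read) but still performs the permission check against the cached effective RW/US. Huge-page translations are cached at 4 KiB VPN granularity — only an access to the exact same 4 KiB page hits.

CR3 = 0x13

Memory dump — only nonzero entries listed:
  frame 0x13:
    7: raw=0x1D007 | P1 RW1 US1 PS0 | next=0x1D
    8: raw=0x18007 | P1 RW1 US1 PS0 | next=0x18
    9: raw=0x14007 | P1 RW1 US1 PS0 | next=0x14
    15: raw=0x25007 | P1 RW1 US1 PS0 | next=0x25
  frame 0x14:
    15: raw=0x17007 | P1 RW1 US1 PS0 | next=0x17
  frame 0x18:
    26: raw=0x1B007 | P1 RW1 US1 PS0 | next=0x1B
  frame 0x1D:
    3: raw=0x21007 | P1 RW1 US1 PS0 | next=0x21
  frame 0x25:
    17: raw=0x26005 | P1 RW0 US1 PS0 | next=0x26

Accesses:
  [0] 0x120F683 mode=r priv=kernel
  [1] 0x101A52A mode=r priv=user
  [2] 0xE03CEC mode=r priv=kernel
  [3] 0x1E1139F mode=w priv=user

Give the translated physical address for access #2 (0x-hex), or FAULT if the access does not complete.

Walk each access:
#0 VA=0x120F683 (r,kernel):
  L0 @0x13[9] → 0x14007  P=1,RW=1,US=1,PS=0
  L1 @0x14[15] → 0x17007  P=1,RW=1,US=1,PS=0
  ✓ 0x17683  — 2 lookups
#1 VA=0x101A52A (r,user):
  L0 @0x13[8] → 0x18007  P=1,RW=1,US=1,PS=0
  L1 @0x18[26] → 0x1B007  P=1,RW=1,US=1,PS=0
  ✓ 0x1B52A  — 2 lookups
#2 VA=0xE03CEC (r,kernel):
  L0 @0x13[7] → 0x1D007  P=1,RW=1,US=1,PS=0
  L1 @0x1D[3] → 0x21007  P=1,RW=1,US=1,PS=0
  ✓ 0x21CEC  — 2 lookups
#3 VA=0x1E1139F (w,user):
  L0 @0x13[15] → 0x25007  P=1,RW=1,US=1,PS=0
  L1 @0x25[17] → 0x26005  P=1,RW=0,US=1,PS=0
  → PROTECTION_VIOLATION  (2 entries read)

Access #2 PA: 0x21CEC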